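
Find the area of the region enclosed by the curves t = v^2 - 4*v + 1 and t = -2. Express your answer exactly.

Both boundary curves give t as a function of v, so integrate with respect to v. Setting them equal: v^2 - 4*v + 3 = 0, i.e. (v - 3)*(v - 1) = 0, so they meet at v = 1, 3.
For v in [1, 3], t = v^2 - 4*v + 1 is on the left; area = ∫[1,3] (-(v^2 - 4*v + 3)) dv = 4/3.

4/3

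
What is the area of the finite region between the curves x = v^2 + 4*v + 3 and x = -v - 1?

Both boundary curves give x as a function of v, so integrate with respect to v. Setting them equal: v^2 + 5*v + 4 = 0, i.e. (v + 1)*(v + 4) = 0, so they meet at v = -4, -1.
For v in [-4, -1], x = v^2 + 4*v + 3 is on the left; area = ∫[-4,-1] (-(v^2 + 5*v + 4)) dv = 9/2.

9/2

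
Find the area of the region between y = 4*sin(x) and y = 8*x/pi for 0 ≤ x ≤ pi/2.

4 - pi

On [0, pi/2], (4*sin(x)) - (8*x/pi) = -8*x/pi + 4*sin(x) is ≥ 0 throughout, so the area is a single integral of |-8*x/pi + 4*sin(x)|.
∫[0,pi/2] (-8*x/pi + 4*sin(x)) dx = 4 - pi.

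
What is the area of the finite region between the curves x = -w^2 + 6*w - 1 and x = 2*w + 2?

4/3

Both boundary curves give x as a function of w, so integrate with respect to w. Setting them equal: -w^2 + 4*w - 3 = 0, i.e. -(w - 3)*(w - 1) = 0, so they meet at w = 1, 3.
For w in [1, 3], x = -w^2 + 6*w - 1 is on the right; area = ∫[1,3] (-w^2 + 4*w - 3) dw = 4/3.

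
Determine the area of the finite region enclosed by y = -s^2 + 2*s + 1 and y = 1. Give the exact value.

Set the curves equal: -s^2 + 2*s + 1 = 1, so -s^2 + 2*s = 0, which factors as -s*(s - 2) = 0. The curves meet at s = 0, 2.
On [0, 2], y = -s^2 + 2*s + 1 is on top; that piece has area ∫[0,2] (-s^2 + 2*s) ds = 4/3.

4/3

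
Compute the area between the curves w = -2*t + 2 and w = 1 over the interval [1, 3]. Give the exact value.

6

On [1, 3], (-2*t + 2) - (1) = -2*t + 1 is ≤ 0 throughout, so the area is a single integral of |-2*t + 1|.
∫[1,3] (-2*t + 1) dt = -6; the area of that piece is 6.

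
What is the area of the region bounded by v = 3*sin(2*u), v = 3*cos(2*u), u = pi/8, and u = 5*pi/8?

3*sqrt(2)

On [pi/8, 5*pi/8], (3*sin(2*u)) - (3*cos(2*u)) = 3*sin(2*u) - 3*cos(2*u) is ≥ 0 throughout, so the area is a single integral of |3*sin(2*u) - 3*cos(2*u)|.
∫[pi/8,5*pi/8] (3*sin(2*u) - 3*cos(2*u)) du = 3*sqrt(2).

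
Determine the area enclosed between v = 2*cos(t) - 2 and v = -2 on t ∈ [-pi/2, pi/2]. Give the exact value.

4

On [-pi/2, pi/2], (2*cos(t) - 2) - (-2) = 2*cos(t) is ≥ 0 throughout, so the area is a single integral of |2*cos(t)|.
∫[-pi/2,pi/2] (2*cos(t)) dt = 4.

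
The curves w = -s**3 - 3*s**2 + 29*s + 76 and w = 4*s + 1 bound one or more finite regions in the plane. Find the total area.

Set the curves equal: -s**3 - 3*s**2 + 29*s + 76 = 4*s + 1, so -s**3 - 3*s**2 + 25*s + 75 = 0, which factors as -(s - 5)*(s + 3)*(s + 5) = 0. The curves meet at s = -5, -3, 5.
On [-5, -3], w = 4*s + 1 is on top; that piece has area ∫[-5,-3] (-(-s**3 - 3*s**2 + 25*s + 75)) ds = 12.
On [-3, 5], w = -s**3 - 3*s**2 + 29*s + 76 is on top; that piece has area ∫[-3,5] (-s**3 - 3*s**2 + 25*s + 75) ds = 512.
Total enclosed area = 12 + 512 = 524.

524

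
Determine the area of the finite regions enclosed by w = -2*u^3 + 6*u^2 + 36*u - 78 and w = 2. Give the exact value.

Set the curves equal: -2*u^3 + 6*u^2 + 36*u - 78 = 2, so -2*u^3 + 6*u^2 + 36*u - 80 = 0, which factors as -2*(u - 5)*(u - 2)*(u + 4) = 0. The curves meet at u = -4, 2, 5.
On [-4, 2], w = 2 is on top; that piece has area ∫[-4,2] (-(-2*u^3 + 6*u^2 + 36*u - 80)) du = 432.
On [2, 5], w = -2*u^3 + 6*u^2 + 36*u - 78 is on top; that piece has area ∫[2,5] (-2*u^3 + 6*u^2 + 36*u - 80) du = 135/2.
Total enclosed area = 432 + 135/2 = 999/2.

999/2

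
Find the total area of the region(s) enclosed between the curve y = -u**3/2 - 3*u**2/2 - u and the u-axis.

1/4

The curve meets the u-axis where -u**3/2 - 3*u**2/2 - u = 0, i.e. -u*(u + 1)*(u + 2)/2 = 0, at u = -2, -1, 0.
On [-2, -1] the curve lies below the axis; ∫[-2,-1] (-u**3/2 - 3*u**2/2 - u) du = -1/8, giving area 1/8.
On [-1, 0] the curve lies above the axis; ∫[-1,0] (-u**3/2 - 3*u**2/2 - u) du = 1/8, giving area 1/8.
Total area = 1/8 + 1/8 = 1/4.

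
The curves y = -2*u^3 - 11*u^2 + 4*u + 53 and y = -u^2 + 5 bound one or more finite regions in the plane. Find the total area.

443/3

Set the curves equal: -2*u^3 - 11*u^2 + 4*u + 53 = -u^2 + 5, so -2*u^3 - 10*u^2 + 4*u + 48 = 0, which factors as -2*(u - 2)*(u + 3)*(u + 4) = 0. The curves meet at u = -4, -3, 2.
On [-4, -3], y = -u^2 + 5 is on top; that piece has area ∫[-4,-3] (-(-2*u^3 - 10*u^2 + 4*u + 48)) du = 11/6.
On [-3, 2], y = -2*u^3 - 11*u^2 + 4*u + 53 is on top; that piece has area ∫[-3,2] (-2*u^3 - 10*u^2 + 4*u + 48) du = 875/6.
Total enclosed area = 11/6 + 875/6 = 443/3.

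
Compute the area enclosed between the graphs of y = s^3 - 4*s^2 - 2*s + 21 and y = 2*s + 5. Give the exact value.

Set the curves equal: s^3 - 4*s^2 - 2*s + 21 = 2*s + 5, so s^3 - 4*s^2 - 4*s + 16 = 0, which factors as (s - 4)*(s - 2)*(s + 2) = 0. The curves meet at s = -2, 2, 4.
On [-2, 2], y = s^3 - 4*s^2 - 2*s + 21 is on top; that piece has area ∫[-2,2] (s^3 - 4*s^2 - 4*s + 16) ds = 128/3.
On [2, 4], y = 2*s + 5 is on top; that piece has area ∫[2,4] (-(s^3 - 4*s^2 - 4*s + 16)) ds = 20/3.
Total enclosed area = 128/3 + 20/3 = 148/3.

148/3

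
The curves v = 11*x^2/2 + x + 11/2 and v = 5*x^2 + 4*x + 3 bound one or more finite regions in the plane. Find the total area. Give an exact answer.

16/3

Set the curves equal: 11*x^2/2 + x + 11/2 = 5*x^2 + 4*x + 3, so x^2/2 - 3*x + 5/2 = 0, which factors as (x - 5)*(x - 1)/2 = 0. The curves meet at x = 1, 5.
On [1, 5], v = 5*x^2 + 4*x + 3 is on top; that piece has area ∫[1,5] (-(x^2/2 - 3*x + 5/2)) dx = 16/3.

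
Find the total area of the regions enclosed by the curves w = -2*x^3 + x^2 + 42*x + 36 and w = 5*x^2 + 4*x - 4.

Set the curves equal: -2*x^3 + x^2 + 42*x + 36 = 5*x^2 + 4*x - 4, so -2*x^3 - 4*x^2 + 38*x + 40 = 0, which factors as -2*(x - 4)*(x + 1)*(x + 5) = 0. The curves meet at x = -5, -1, 4.
On [-5, -1], w = 5*x^2 + 4*x - 4 is on top; that piece has area ∫[-5,-1] (-(-2*x^3 - 4*x^2 + 38*x + 40)) dx = 448/3.
On [-1, 4], w = -2*x^3 + x^2 + 42*x + 36 is on top; that piece has area ∫[-1,4] (-2*x^3 - 4*x^2 + 38*x + 40) dx = 1625/6.
Total enclosed area = 448/3 + 1625/6 = 2521/6.

2521/6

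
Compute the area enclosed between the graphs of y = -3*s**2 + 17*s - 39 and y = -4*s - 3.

Set the curves equal: -3*s**2 + 17*s - 39 = -4*s - 3, so -3*s**2 + 21*s - 36 = 0, which factors as -3*(s - 4)*(s - 3) = 0. The curves meet at s = 3, 4.
On [3, 4], y = -3*s**2 + 17*s - 39 is on top; that piece has area ∫[3,4] (-3*s**2 + 21*s - 36) ds = 1/2.

1/2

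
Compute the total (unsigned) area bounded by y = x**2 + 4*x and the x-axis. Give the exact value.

32/3

The curve meets the x-axis where x**2 + 4*x = 0, i.e. x*(x + 4) = 0, at x = -4, 0.
On [-4, 0] the curve lies below the axis; ∫[-4,0] (x**2 + 4*x) dx = -32/3, giving area 32/3.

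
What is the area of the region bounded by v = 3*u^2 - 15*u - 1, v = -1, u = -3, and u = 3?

The difference (3*u^2 - 15*u - 1) - (-1) = 3*u^2 - 15*u changes sign at u = 0 inside [-3, 3], so split the integral there.
∫[-3,0] (3*u^2 - 15*u) du = 189/2.
∫[0,3] (3*u^2 - 15*u) du = -81/2; the area of that piece is 81/2.
Total area = 189/2 + 81/2 = 135.

135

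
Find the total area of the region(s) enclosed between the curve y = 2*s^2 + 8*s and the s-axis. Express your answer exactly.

64/3

The curve meets the s-axis where 2*s^2 + 8*s = 0, i.e. 2*s*(s + 4) = 0, at s = -4, 0.
On [-4, 0] the curve lies below the axis; ∫[-4,0] (2*s^2 + 8*s) ds = -64/3, giving area 64/3.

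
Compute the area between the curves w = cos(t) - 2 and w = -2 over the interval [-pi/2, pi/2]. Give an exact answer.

2

On [-pi/2, pi/2], (cos(t) - 2) - (-2) = cos(t) is ≥ 0 throughout, so the area is a single integral of |cos(t)|.
∫[-pi/2,pi/2] (cos(t)) dt = 2.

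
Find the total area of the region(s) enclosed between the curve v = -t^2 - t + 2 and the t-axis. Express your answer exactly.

9/2

The curve meets the t-axis where -t^2 - t + 2 = 0, i.e. -(t - 1)*(t + 2) = 0, at t = -2, 1.
On [-2, 1] the curve lies above the axis; ∫[-2,1] (-t^2 - t + 2) dt = 9/2, giving area 9/2.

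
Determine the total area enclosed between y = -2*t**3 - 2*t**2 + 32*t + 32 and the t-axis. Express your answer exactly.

863/3

The curve meets the t-axis where -2*t**3 - 2*t**2 + 32*t + 32 = 0, i.e. -2*(t - 4)*(t + 1)*(t + 4) = 0, at t = -4, -1, 4.
On [-4, -1] the curve lies below the axis; ∫[-4,-1] (-2*t**3 - 2*t**2 + 32*t + 32) dt = -117/2, giving area 117/2.
On [-1, 4] the curve lies above the axis; ∫[-1,4] (-2*t**3 - 2*t**2 + 32*t + 32) dt = 1375/6, giving area 1375/6.
Total area = 117/2 + 1375/6 = 863/3.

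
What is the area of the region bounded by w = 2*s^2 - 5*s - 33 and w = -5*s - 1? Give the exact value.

512/3

Set the curves equal: 2*s^2 - 5*s - 33 = -5*s - 1, so 2*s^2 - 32 = 0, which factors as 2*(s - 4)*(s + 4) = 0. The curves meet at s = -4, 4.
On [-4, 4], w = -5*s - 1 is on top; that piece has area ∫[-4,4] (-(2*s^2 - 32)) ds = 512/3.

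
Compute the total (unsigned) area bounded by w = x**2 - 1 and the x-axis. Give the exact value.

The curve meets the x-axis where x**2 - 1 = 0, i.e. (x - 1)*(x + 1) = 0, at x = -1, 1.
On [-1, 1] the curve lies below the axis; ∫[-1,1] (x**2 - 1) dx = -4/3, giving area 4/3.

4/3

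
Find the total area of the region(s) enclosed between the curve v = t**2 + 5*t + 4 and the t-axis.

9/2

The curve meets the t-axis where t**2 + 5*t + 4 = 0, i.e. (t + 1)*(t + 4) = 0, at t = -4, -1.
On [-4, -1] the curve lies below the axis; ∫[-4,-1] (t**2 + 5*t + 4) dt = -9/2, giving area 9/2.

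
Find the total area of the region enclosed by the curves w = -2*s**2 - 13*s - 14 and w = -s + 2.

8/3

Set the curves equal: -2*s**2 - 13*s - 14 = -s + 2, so -2*s**2 - 12*s - 16 = 0, which factors as -2*(s + 2)*(s + 4) = 0. The curves meet at s = -4, -2.
On [-4, -2], w = -2*s**2 - 13*s - 14 is on top; that piece has area ∫[-4,-2] (-2*s**2 - 12*s - 16) ds = 8/3.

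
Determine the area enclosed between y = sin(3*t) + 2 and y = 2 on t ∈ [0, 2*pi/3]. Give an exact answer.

4/3

The difference (sin(3*t) + 2) - (2) = sin(3*t) changes sign at t = pi/3 inside [0, 2*pi/3], so split the integral there.
∫[0,pi/3] (sin(3*t)) dt = 2/3.
∫[pi/3,2*pi/3] (sin(3*t)) dt = -2/3; the area of that piece is 2/3.
Total area = 2/3 + 2/3 = 4/3.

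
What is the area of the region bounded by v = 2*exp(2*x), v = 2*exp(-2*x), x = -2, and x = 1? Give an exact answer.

-4 + exp(-4) + exp(-2) + exp(2) + exp(4)

The difference (2*exp(2*x)) - (2*exp(-2*x)) = 2*exp(2*x) - 2*exp(-2*x) changes sign at x = 0 inside [-2, 1], so split the integral there.
∫[-2,0] (2*exp(2*x) - 2*exp(-2*x)) dx = -exp(4) - exp(-4) + 2; the area of that piece is -2 + exp(-4) + exp(4).
∫[0,1] (2*exp(2*x) - 2*exp(-2*x)) dx = -2 + exp(-2) + exp(2).
Total area = (-2 + exp(-4) + exp(4)) + (-2 + exp(-2) + exp(2)) = -4 + exp(-4) + exp(-2) + exp(2) + exp(4).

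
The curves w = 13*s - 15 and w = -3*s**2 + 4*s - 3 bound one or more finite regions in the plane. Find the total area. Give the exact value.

125/2

Set the curves equal: 13*s - 15 = -3*s**2 + 4*s - 3, so 3*s**2 + 9*s - 12 = 0, which factors as 3*(s - 1)*(s + 4) = 0. The curves meet at s = -4, 1.
On [-4, 1], w = -3*s**2 + 4*s - 3 is on top; that piece has area ∫[-4,1] (-(3*s**2 + 9*s - 12)) ds = 125/2.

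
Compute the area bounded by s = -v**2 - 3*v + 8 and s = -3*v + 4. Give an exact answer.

32/3

Both boundary curves give s as a function of v, so integrate with respect to v. Setting them equal: -v**2 + 4 = 0, i.e. -(v - 2)*(v + 2) = 0, so they meet at v = -2, 2.
For v in [-2, 2], s = -v**2 - 3*v + 8 is on the right; area = ∫[-2,2] (-v**2 + 4) dv = 32/3.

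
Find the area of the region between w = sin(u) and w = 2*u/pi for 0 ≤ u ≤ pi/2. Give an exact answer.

On [0, pi/2], (sin(u)) - (2*u/pi) = -2*u/pi + sin(u) is ≥ 0 throughout, so the area is a single integral of |-2*u/pi + sin(u)|.
∫[0,pi/2] (-2*u/pi + sin(u)) du = 1 - pi/4.

1 - pi/4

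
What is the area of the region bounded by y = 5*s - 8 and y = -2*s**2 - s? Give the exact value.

Set the curves equal: 5*s - 8 = -2*s**2 - s, so 2*s**2 + 6*s - 8 = 0, which factors as 2*(s - 1)*(s + 4) = 0. The curves meet at s = -4, 1.
On [-4, 1], y = -2*s**2 - s is on top; that piece has area ∫[-4,1] (-(2*s**2 + 6*s - 8)) ds = 125/3.

125/3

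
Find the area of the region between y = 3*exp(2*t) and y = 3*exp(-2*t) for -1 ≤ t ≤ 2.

The difference (3*exp(2*t)) - (3*exp(-2*t)) = 3*exp(2*t) - 3*exp(-2*t) changes sign at t = 0 inside [-1, 2], so split the integral there.
∫[-1,0] (3*exp(2*t) - 3*exp(-2*t)) dt = -3*exp(2)/2 - 3*exp(-2)/2 + 3; the area of that piece is -3 + 3*exp(-2)/2 + 3*exp(2)/2.
∫[0,2] (3*exp(2*t) - 3*exp(-2*t)) dt = -3 + 3*exp(-4)/2 + 3*exp(4)/2.
Total area = (-3 + 3*exp(-2)/2 + 3*exp(2)/2) + (-3 + 3*exp(-4)/2 + 3*exp(4)/2) = -6 + 3*exp(-4)/2 + 3*exp(-2)/2 + 3*exp(2)/2 + 3*exp(4)/2.

-6 + 3*exp(-4)/2 + 3*exp(-2)/2 + 3*exp(2)/2 + 3*exp(4)/2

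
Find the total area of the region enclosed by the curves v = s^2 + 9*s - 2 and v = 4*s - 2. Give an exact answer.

125/6

Set the curves equal: s^2 + 9*s - 2 = 4*s - 2, so s^2 + 5*s = 0, which factors as s*(s + 5) = 0. The curves meet at s = -5, 0.
On [-5, 0], v = 4*s - 2 is on top; that piece has area ∫[-5,0] (-(s^2 + 5*s)) ds = 125/6.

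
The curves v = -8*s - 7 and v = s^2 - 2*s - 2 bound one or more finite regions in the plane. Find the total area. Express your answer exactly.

Set the curves equal: -8*s - 7 = s^2 - 2*s - 2, so -s^2 - 6*s - 5 = 0, which factors as -(s + 1)*(s + 5) = 0. The curves meet at s = -5, -1.
On [-5, -1], v = -8*s - 7 is on top; that piece has area ∫[-5,-1] (-s^2 - 6*s - 5) ds = 32/3.

32/3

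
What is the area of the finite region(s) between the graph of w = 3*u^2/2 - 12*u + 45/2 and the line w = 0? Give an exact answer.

2

The curve meets the u-axis where 3*u^2/2 - 12*u + 45/2 = 0, i.e. 3*(u - 5)*(u - 3)/2 = 0, at u = 3, 5.
On [3, 5] the curve lies below the axis; ∫[3,5] (3*u^2/2 - 12*u + 45/2) du = -2, giving area 2.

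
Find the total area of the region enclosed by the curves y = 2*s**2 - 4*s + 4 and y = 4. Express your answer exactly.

8/3

Set the curves equal: 2*s**2 - 4*s + 4 = 4, so 2*s**2 - 4*s = 0, which factors as 2*s*(s - 2) = 0. The curves meet at s = 0, 2.
On [0, 2], y = 4 is on top; that piece has area ∫[0,2] (-(2*s**2 - 4*s)) ds = 8/3.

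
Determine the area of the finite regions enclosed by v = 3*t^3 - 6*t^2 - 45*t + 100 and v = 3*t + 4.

568

Set the curves equal: 3*t^3 - 6*t^2 - 45*t + 100 = 3*t + 4, so 3*t^3 - 6*t^2 - 48*t + 96 = 0, which factors as 3*(t - 4)*(t - 2)*(t + 4) = 0. The curves meet at t = -4, 2, 4.
On [-4, 2], v = 3*t^3 - 6*t^2 - 45*t + 100 is on top; that piece has area ∫[-4,2] (3*t^3 - 6*t^2 - 48*t + 96) dt = 540.
On [2, 4], v = 3*t + 4 is on top; that piece has area ∫[2,4] (-(3*t^3 - 6*t^2 - 48*t + 96)) dt = 28.
Total enclosed area = 540 + 28 = 568.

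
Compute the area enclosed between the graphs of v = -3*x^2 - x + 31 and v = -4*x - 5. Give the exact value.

343/2

Set the curves equal: -3*x^2 - x + 31 = -4*x - 5, so -3*x^2 + 3*x + 36 = 0, which factors as -3*(x - 4)*(x + 3) = 0. The curves meet at x = -3, 4.
On [-3, 4], v = -3*x^2 - x + 31 is on top; that piece has area ∫[-3,4] (-3*x^2 + 3*x + 36) dx = 343/2.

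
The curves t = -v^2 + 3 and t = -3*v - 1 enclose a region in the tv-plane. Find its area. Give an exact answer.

Both boundary curves give t as a function of v, so integrate with respect to v. Setting them equal: -v^2 + 3*v + 4 = 0, i.e. -(v - 4)*(v + 1) = 0, so they meet at v = -1, 4.
For v in [-1, 4], t = -v^2 + 3 is on the right; area = ∫[-1,4] (-v^2 + 3*v + 4) dv = 125/6.

125/6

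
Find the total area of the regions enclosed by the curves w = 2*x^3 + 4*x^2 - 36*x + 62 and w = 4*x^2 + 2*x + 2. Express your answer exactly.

Set the curves equal: 2*x^3 + 4*x^2 - 36*x + 62 = 4*x^2 + 2*x + 2, so 2*x^3 - 38*x + 60 = 0, which factors as 2*(x - 3)*(x - 2)*(x + 5) = 0. The curves meet at x = -5, 2, 3.
On [-5, 2], w = 2*x^3 + 4*x^2 - 36*x + 62 is on top; that piece has area ∫[-5,2] (2*x^3 - 38*x + 60) dx = 1029/2.
On [2, 3], w = 4*x^2 + 2*x + 2 is on top; that piece has area ∫[2,3] (-(2*x^3 - 38*x + 60)) dx = 5/2.
Total enclosed area = 1029/2 + 5/2 = 517.

517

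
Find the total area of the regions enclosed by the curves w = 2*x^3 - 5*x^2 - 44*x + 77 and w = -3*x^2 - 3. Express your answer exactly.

Set the curves equal: 2*x^3 - 5*x^2 - 44*x + 77 = -3*x^2 - 3, so 2*x^3 - 2*x^2 - 44*x + 80 = 0, which factors as 2*(x - 4)*(x - 2)*(x + 5) = 0. The curves meet at x = -5, 2, 4.
On [-5, 2], w = 2*x^3 - 5*x^2 - 44*x + 77 is on top; that piece has area ∫[-5,2] (2*x^3 - 2*x^2 - 44*x + 80) dx = 3773/6.
On [2, 4], w = -3*x^2 - 3 is on top; that piece has area ∫[2,4] (-(2*x^3 - 2*x^2 - 44*x + 80)) dx = 64/3.
Total enclosed area = 3773/6 + 64/3 = 3901/6.

3901/6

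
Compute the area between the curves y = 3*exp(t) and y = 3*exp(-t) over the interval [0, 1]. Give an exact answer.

On [0, 1], (3*exp(t)) - (3*exp(-t)) = 3*exp(t) - 3*exp(-t) is ≥ 0 throughout, so the area is a single integral of |3*exp(t) - 3*exp(-t)|.
∫[0,1] (3*exp(t) - 3*exp(-t)) dt = -6 + 3*exp(-1) + 3*exp(1).

-6 + 3*exp(-1) + 3*exp(1)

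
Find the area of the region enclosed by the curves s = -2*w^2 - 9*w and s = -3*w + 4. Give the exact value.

1/3

Both boundary curves give s as a function of w, so integrate with respect to w. Setting them equal: -2*w^2 - 6*w - 4 = 0, i.e. -2*(w + 1)*(w + 2) = 0, so they meet at w = -2, -1.
For w in [-2, -1], s = -2*w^2 - 9*w is on the right; area = ∫[-2,-1] (-2*w^2 - 6*w - 4) dw = 1/3.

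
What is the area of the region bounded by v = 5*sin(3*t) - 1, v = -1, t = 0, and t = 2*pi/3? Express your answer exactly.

20/3

The difference (5*sin(3*t) - 1) - (-1) = 5*sin(3*t) changes sign at t = pi/3 inside [0, 2*pi/3], so split the integral there.
∫[0,pi/3] (5*sin(3*t)) dt = 10/3.
∫[pi/3,2*pi/3] (5*sin(3*t)) dt = -10/3; the area of that piece is 10/3.
Total area = 10/3 + 10/3 = 20/3.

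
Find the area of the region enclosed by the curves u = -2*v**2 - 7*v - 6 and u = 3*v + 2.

9

Both boundary curves give u as a function of v, so integrate with respect to v. Setting them equal: -2*v**2 - 10*v - 8 = 0, i.e. -2*(v + 1)*(v + 4) = 0, so they meet at v = -4, -1.
For v in [-4, -1], u = -2*v**2 - 7*v - 6 is on the right; area = ∫[-4,-1] (-2*v**2 - 10*v - 8) dv = 9.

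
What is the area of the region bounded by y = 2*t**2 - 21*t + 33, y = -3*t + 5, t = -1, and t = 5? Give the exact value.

90

The difference (2*t**2 - 21*t + 33) - (-3*t + 5) = 2*t**2 - 18*t + 28 changes sign at t = 2 inside [-1, 5], so split the integral there.
∫[-1,2] (2*t**2 - 18*t + 28) dt = 63.
∫[2,5] (2*t**2 - 18*t + 28) dt = -27; the area of that piece is 27.
Total area = 63 + 27 = 90.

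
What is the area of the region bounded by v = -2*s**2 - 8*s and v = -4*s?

8/3

Set the curves equal: -2*s**2 - 8*s = -4*s, so -2*s**2 - 4*s = 0, which factors as -2*s*(s + 2) = 0. The curves meet at s = -2, 0.
On [-2, 0], v = -2*s**2 - 8*s is on top; that piece has area ∫[-2,0] (-2*s**2 - 4*s) ds = 8/3.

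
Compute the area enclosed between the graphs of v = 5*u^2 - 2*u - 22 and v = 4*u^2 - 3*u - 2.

Set the curves equal: 5*u^2 - 2*u - 22 = 4*u^2 - 3*u - 2, so u^2 + u - 20 = 0, which factors as (u - 4)*(u + 5) = 0. The curves meet at u = -5, 4.
On [-5, 4], v = 4*u^2 - 3*u - 2 is on top; that piece has area ∫[-5,4] (-(u^2 + u - 20)) du = 243/2.

243/2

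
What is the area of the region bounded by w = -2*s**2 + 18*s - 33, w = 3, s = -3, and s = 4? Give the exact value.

The difference (-2*s**2 + 18*s - 33) - (3) = -2*s**2 + 18*s - 36 changes sign at s = 3 inside [-3, 4], so split the integral there.
∫[-3,3] (-2*s**2 + 18*s - 36) ds = -252; the area of that piece is 252.
∫[3,4] (-2*s**2 + 18*s - 36) ds = 7/3.
Total area = 252 + 7/3 = 763/3.

763/3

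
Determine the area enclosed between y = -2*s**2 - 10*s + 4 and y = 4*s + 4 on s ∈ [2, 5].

On [2, 5], (-2*s**2 - 10*s + 4) - (4*s + 4) = -2*s**2 - 14*s is ≤ 0 throughout, so the area is a single integral of |-2*s**2 - 14*s|.
∫[2,5] (-2*s**2 - 14*s) ds = -225; the area of that piece is 225.

225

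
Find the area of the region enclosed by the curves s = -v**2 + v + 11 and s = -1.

Both boundary curves give s as a function of v, so integrate with respect to v. Setting them equal: -v**2 + v + 12 = 0, i.e. -(v - 4)*(v + 3) = 0, so they meet at v = -3, 4.
For v in [-3, 4], s = -v**2 + v + 11 is on the right; area = ∫[-3,4] (-v**2 + v + 12) dv = 343/6.

343/6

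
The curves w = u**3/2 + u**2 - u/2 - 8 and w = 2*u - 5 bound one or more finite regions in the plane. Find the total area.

Set the curves equal: u**3/2 + u**2 - u/2 - 8 = 2*u - 5, so u**3/2 + u**2 - 5*u/2 - 3 = 0, which factors as (u - 2)*(u + 1)*(u + 3)/2 = 0. The curves meet at u = -3, -1, 2.
On [-3, -1], w = u**3/2 + u**2 - u/2 - 8 is on top; that piece has area ∫[-3,-1] (u**3/2 + u**2 - 5*u/2 - 3) du = 8/3.
On [-1, 2], w = 2*u - 5 is on top; that piece has area ∫[-1,2] (-(u**3/2 + u**2 - 5*u/2 - 3)) du = 63/8.
Total enclosed area = 8/3 + 63/8 = 253/24.

253/24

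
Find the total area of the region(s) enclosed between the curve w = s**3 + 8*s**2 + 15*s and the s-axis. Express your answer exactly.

253/12

The curve meets the s-axis where s**3 + 8*s**2 + 15*s = 0, i.e. s*(s + 3)*(s + 5) = 0, at s = -5, -3, 0.
On [-5, -3] the curve lies above the axis; ∫[-5,-3] (s**3 + 8*s**2 + 15*s) ds = 16/3, giving area 16/3.
On [-3, 0] the curve lies below the axis; ∫[-3,0] (s**3 + 8*s**2 + 15*s) ds = -63/4, giving area 63/4.
Total area = 16/3 + 63/4 = 253/12.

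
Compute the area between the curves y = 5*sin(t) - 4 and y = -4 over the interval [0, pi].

On [0, pi], (5*sin(t) - 4) - (-4) = 5*sin(t) is ≥ 0 throughout, so the area is a single integral of |5*sin(t)|.
∫[0,pi] (5*sin(t)) dt = 10.

10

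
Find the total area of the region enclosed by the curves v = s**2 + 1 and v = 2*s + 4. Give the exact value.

32/3

Set the curves equal: s**2 + 1 = 2*s + 4, so s**2 - 2*s - 3 = 0, which factors as (s - 3)*(s + 1) = 0. The curves meet at s = -1, 3.
On [-1, 3], v = 2*s + 4 is on top; that piece has area ∫[-1,3] (-(s**2 - 2*s - 3)) ds = 32/3.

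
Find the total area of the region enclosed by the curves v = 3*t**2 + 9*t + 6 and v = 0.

Set the curves equal: 3*t**2 + 9*t + 6 = 0, so 3*t**2 + 9*t + 6 = 0, which factors as 3*(t + 1)*(t + 2) = 0. The curves meet at t = -2, -1.
On [-2, -1], v = 0 is on top; that piece has area ∫[-2,-1] (-(3*t**2 + 9*t + 6)) dt = 1/2.

1/2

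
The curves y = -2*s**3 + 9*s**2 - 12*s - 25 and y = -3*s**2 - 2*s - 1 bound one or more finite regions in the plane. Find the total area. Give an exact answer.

131/2

Set the curves equal: -2*s**3 + 9*s**2 - 12*s - 25 = -3*s**2 - 2*s - 1, so -2*s**3 + 12*s**2 - 10*s - 24 = 0, which factors as -2*(s - 4)*(s - 3)*(s + 1) = 0. The curves meet at s = -1, 3, 4.
On [-1, 3], y = -3*s**2 - 2*s - 1 is on top; that piece has area ∫[-1,3] (-(-2*s**3 + 12*s**2 - 10*s - 24)) ds = 64.
On [3, 4], y = -2*s**3 + 9*s**2 - 12*s - 25 is on top; that piece has area ∫[3,4] (-2*s**3 + 12*s**2 - 10*s - 24) ds = 3/2.
Total enclosed area = 64 + 3/2 = 131/2.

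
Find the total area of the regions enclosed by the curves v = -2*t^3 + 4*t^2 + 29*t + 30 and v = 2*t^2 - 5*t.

1136/3

Set the curves equal: -2*t^3 + 4*t^2 + 29*t + 30 = 2*t^2 - 5*t, so -2*t^3 + 2*t^2 + 34*t + 30 = 0, which factors as -2*(t - 5)*(t + 1)*(t + 3) = 0. The curves meet at t = -3, -1, 5.
On [-3, -1], v = 2*t^2 - 5*t is on top; that piece has area ∫[-3,-1] (-(-2*t^3 + 2*t^2 + 34*t + 30)) dt = 56/3.
On [-1, 5], v = -2*t^3 + 4*t^2 + 29*t + 30 is on top; that piece has area ∫[-1,5] (-2*t^3 + 2*t^2 + 34*t + 30) dt = 360.
Total enclosed area = 56/3 + 360 = 1136/3.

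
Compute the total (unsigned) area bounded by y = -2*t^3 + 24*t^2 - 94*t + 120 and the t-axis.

The curve meets the t-axis where -2*t^3 + 24*t^2 - 94*t + 120 = 0, i.e. -2*(t - 5)*(t - 4)*(t - 3) = 0, at t = 3, 4, 5.
On [3, 4] the curve lies below the axis; ∫[3,4] (-2*t^3 + 24*t^2 - 94*t + 120) dt = -1/2, giving area 1/2.
On [4, 5] the curve lies above the axis; ∫[4,5] (-2*t^3 + 24*t^2 - 94*t + 120) dt = 1/2, giving area 1/2.
Total area = 1/2 + 1/2 = 1.

1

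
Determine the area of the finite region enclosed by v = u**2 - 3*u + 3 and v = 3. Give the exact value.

9/2

Set the curves equal: u**2 - 3*u + 3 = 3, so u**2 - 3*u = 0, which factors as u*(u - 3) = 0. The curves meet at u = 0, 3.
On [0, 3], v = 3 is on top; that piece has area ∫[0,3] (-(u**2 - 3*u)) du = 9/2.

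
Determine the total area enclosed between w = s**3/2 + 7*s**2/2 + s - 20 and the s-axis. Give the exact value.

The curve meets the s-axis where s**3/2 + 7*s**2/2 + s - 20 = 0, i.e. (s - 2)*(s + 4)*(s + 5)/2 = 0, at s = -5, -4, 2.
On [-5, -4] the curve lies above the axis; ∫[-5,-4] (s**3/2 + 7*s**2/2 + s - 20) ds = 13/24, giving area 13/24.
On [-4, 2] the curve lies below the axis; ∫[-4,2] (s**3/2 + 7*s**2/2 + s - 20) ds = -72, giving area 72.
Total area = 13/24 + 72 = 1741/24.

1741/24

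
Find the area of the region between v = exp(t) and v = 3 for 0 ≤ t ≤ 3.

The difference (exp(t)) - (3) = exp(t) - 3 changes sign at t = log(3) inside [0, 3], so split the integral there.
∫[0,log(3)] (exp(t) - 3) dt = 2 - log(27); the area of that piece is -2 + log(27).
∫[log(3),3] (exp(t) - 3) dt = -12 + 3*log(3) + exp(3).
Total area = (-2 + log(27)) + (-12 + 3*log(3) + exp(3)) = -14 + 6*log(3) + exp(3).

-14 + 6*log(3) + exp(3)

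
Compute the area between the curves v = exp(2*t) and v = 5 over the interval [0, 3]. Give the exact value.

The difference (exp(2*t)) - (5) = exp(2*t) - 5 changes sign at t = log(5)/2 inside [0, 3], so split the integral there.
∫[0,log(5)/2] (exp(2*t) - 5) dt = 2 - 5*log(5)/2; the area of that piece is -2 + 5*log(5)/2.
∫[log(5)/2,3] (exp(2*t) - 5) dt = -35/2 + 5*log(5)/2 + exp(6)/2.
Total area = (-2 + 5*log(5)/2) + (-35/2 + 5*log(5)/2 + exp(6)/2) = -39/2 + 5*log(5) + exp(6)/2.

-39/2 + 5*log(5) + exp(6)/2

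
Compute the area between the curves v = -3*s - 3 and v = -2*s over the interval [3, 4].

13/2

On [3, 4], (-3*s - 3) - (-2*s) = -s - 3 is ≤ 0 throughout, so the area is a single integral of |-s - 3|.
∫[3,4] (-s - 3) ds = -13/2; the area of that piece is 13/2.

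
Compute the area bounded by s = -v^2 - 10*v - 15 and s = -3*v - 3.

1/6

Both boundary curves give s as a function of v, so integrate with respect to v. Setting them equal: -v^2 - 7*v - 12 = 0, i.e. -(v + 3)*(v + 4) = 0, so they meet at v = -4, -3.
For v in [-4, -3], s = -v^2 - 10*v - 15 is on the right; area = ∫[-4,-3] (-v^2 - 7*v - 12) dv = 1/6.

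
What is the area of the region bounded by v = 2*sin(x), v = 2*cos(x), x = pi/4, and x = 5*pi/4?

4*sqrt(2)

On [pi/4, 5*pi/4], (2*sin(x)) - (2*cos(x)) = 2*sin(x) - 2*cos(x) is ≥ 0 throughout, so the area is a single integral of |2*sin(x) - 2*cos(x)|.
∫[pi/4,5*pi/4] (2*sin(x) - 2*cos(x)) dx = 4*sqrt(2).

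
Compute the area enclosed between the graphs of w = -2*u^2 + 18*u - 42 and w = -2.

1/3

Set the curves equal: -2*u^2 + 18*u - 42 = -2, so -2*u^2 + 18*u - 40 = 0, which factors as -2*(u - 5)*(u - 4) = 0. The curves meet at u = 4, 5.
On [4, 5], w = -2*u^2 + 18*u - 42 is on top; that piece has area ∫[4,5] (-2*u^2 + 18*u - 40) du = 1/3.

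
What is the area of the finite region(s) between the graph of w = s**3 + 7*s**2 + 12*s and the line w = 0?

71/6

The curve meets the s-axis where s**3 + 7*s**2 + 12*s = 0, i.e. s*(s + 3)*(s + 4) = 0, at s = -4, -3, 0.
On [-4, -3] the curve lies above the axis; ∫[-4,-3] (s**3 + 7*s**2 + 12*s) ds = 7/12, giving area 7/12.
On [-3, 0] the curve lies below the axis; ∫[-3,0] (s**3 + 7*s**2 + 12*s) ds = -45/4, giving area 45/4.
Total area = 7/12 + 45/4 = 71/6.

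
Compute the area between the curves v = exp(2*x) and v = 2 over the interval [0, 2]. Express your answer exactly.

The difference (exp(2*x)) - (2) = exp(2*x) - 2 changes sign at x = log(2)/2 inside [0, 2], so split the integral there.
∫[0,log(2)/2] (exp(2*x) - 2) dx = 1/2 - log(2); the area of that piece is -1/2 + log(2).
∫[log(2)/2,2] (exp(2*x) - 2) dx = -5 + log(2) + exp(4)/2.
Total area = (-1/2 + log(2)) + (-5 + log(2) + exp(4)/2) = -11/2 + 2*log(2) + exp(4)/2.

-11/2 + 2*log(2) + exp(4)/2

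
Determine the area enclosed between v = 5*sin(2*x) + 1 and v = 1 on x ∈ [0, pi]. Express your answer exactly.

The difference (5*sin(2*x) + 1) - (1) = 5*sin(2*x) changes sign at x = pi/2 inside [0, pi], so split the integral there.
∫[0,pi/2] (5*sin(2*x)) dx = 5.
∫[pi/2,pi] (5*sin(2*x)) dx = -5; the area of that piece is 5.
Total area = 5 + 5 = 10.

10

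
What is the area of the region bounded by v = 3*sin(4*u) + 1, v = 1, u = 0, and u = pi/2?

The difference (3*sin(4*u) + 1) - (1) = 3*sin(4*u) changes sign at u = pi/4 inside [0, pi/2], so split the integral there.
∫[0,pi/4] (3*sin(4*u)) du = 3/2.
∫[pi/4,pi/2] (3*sin(4*u)) du = -3/2; the area of that piece is 3/2.
Total area = 3/2 + 3/2 = 3.

3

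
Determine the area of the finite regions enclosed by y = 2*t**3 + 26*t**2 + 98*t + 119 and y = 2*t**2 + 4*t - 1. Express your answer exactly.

Set the curves equal: 2*t**3 + 26*t**2 + 98*t + 119 = 2*t**2 + 4*t - 1, so 2*t**3 + 24*t**2 + 94*t + 120 = 0, which factors as 2*(t + 3)*(t + 4)*(t + 5) = 0. The curves meet at t = -5, -4, -3.
On [-5, -4], y = 2*t**3 + 26*t**2 + 98*t + 119 is on top; that piece has area ∫[-5,-4] (2*t**3 + 24*t**2 + 94*t + 120) dt = 1/2.
On [-4, -3], y = 2*t**2 + 4*t - 1 is on top; that piece has area ∫[-4,-3] (-(2*t**3 + 24*t**2 + 94*t + 120)) dt = 1/2.
Total enclosed area = 1/2 + 1/2 = 1.

1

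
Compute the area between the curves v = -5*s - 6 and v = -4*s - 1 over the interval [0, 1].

11/2

On [0, 1], (-5*s - 6) - (-4*s - 1) = -s - 5 is ≤ 0 throughout, so the area is a single integral of |-s - 5|.
∫[0,1] (-s - 5) ds = -11/2; the area of that piece is 11/2.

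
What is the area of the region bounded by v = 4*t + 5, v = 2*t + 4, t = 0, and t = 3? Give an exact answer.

On [0, 3], (4*t + 5) - (2*t + 4) = 2*t + 1 is ≥ 0 throughout, so the area is a single integral of |2*t + 1|.
∫[0,3] (2*t + 1) dt = 12.

12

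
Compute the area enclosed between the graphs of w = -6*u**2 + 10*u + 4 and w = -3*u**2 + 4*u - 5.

32

Set the curves equal: -6*u**2 + 10*u + 4 = -3*u**2 + 4*u - 5, so -3*u**2 + 6*u + 9 = 0, which factors as -3*(u - 3)*(u + 1) = 0. The curves meet at u = -1, 3.
On [-1, 3], w = -6*u**2 + 10*u + 4 is on top; that piece has area ∫[-1,3] (-3*u**2 + 6*u + 9) du = 32.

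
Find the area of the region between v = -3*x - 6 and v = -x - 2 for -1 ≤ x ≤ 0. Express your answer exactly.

On [-1, 0], (-3*x - 6) - (-x - 2) = -2*x - 4 is ≤ 0 throughout, so the area is a single integral of |-2*x - 4|.
∫[-1,0] (-2*x - 4) dx = -3; the area of that piece is 3.

3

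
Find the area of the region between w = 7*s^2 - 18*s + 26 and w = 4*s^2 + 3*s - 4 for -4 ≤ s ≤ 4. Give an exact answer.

388

The difference (7*s^2 - 18*s + 26) - (4*s^2 + 3*s - 4) = 3*s^2 - 21*s + 30 changes sign at s = 2 inside [-4, 4], so split the integral there.
∫[-4,2] (3*s^2 - 21*s + 30) ds = 378.
∫[2,4] (3*s^2 - 21*s + 30) ds = -10; the area of that piece is 10.
Total area = 378 + 10 = 388.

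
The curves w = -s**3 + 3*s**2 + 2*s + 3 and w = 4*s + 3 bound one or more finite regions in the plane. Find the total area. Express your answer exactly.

Set the curves equal: -s**3 + 3*s**2 + 2*s + 3 = 4*s + 3, so -s**3 + 3*s**2 - 2*s = 0, which factors as -s*(s - 2)*(s - 1) = 0. The curves meet at s = 0, 1, 2.
On [0, 1], w = 4*s + 3 is on top; that piece has area ∫[0,1] (-(-s**3 + 3*s**2 - 2*s)) ds = 1/4.
On [1, 2], w = -s**3 + 3*s**2 + 2*s + 3 is on top; that piece has area ∫[1,2] (-s**3 + 3*s**2 - 2*s) ds = 1/4.
Total enclosed area = 1/4 + 1/4 = 1/2.

1/2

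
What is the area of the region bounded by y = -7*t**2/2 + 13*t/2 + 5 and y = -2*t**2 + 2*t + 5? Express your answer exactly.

27/4

Set the curves equal: -7*t**2/2 + 13*t/2 + 5 = -2*t**2 + 2*t + 5, so -3*t**2/2 + 9*t/2 = 0, which factors as -3*t*(t - 3)/2 = 0. The curves meet at t = 0, 3.
On [0, 3], y = -7*t**2/2 + 13*t/2 + 5 is on top; that piece has area ∫[0,3] (-3*t**2/2 + 9*t/2) dt = 27/4.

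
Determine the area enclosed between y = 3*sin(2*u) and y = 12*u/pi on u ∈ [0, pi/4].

3/2 - 3*pi/8

On [0, pi/4], (3*sin(2*u)) - (12*u/pi) = -12*u/pi + 3*sin(2*u) is ≥ 0 throughout, so the area is a single integral of |-12*u/pi + 3*sin(2*u)|.
∫[0,pi/4] (-12*u/pi + 3*sin(2*u)) du = 3/2 - 3*pi/8.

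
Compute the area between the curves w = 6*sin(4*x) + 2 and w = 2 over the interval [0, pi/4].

3

On [0, pi/4], (6*sin(4*x) + 2) - (2) = 6*sin(4*x) is ≥ 0 throughout, so the area is a single integral of |6*sin(4*x)|.
∫[0,pi/4] (6*sin(4*x)) dx = 3.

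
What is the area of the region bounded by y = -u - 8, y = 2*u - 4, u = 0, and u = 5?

On [0, 5], (-u - 8) - (2*u - 4) = -3*u - 4 is ≤ 0 throughout, so the area is a single integral of |-3*u - 4|.
∫[0,5] (-3*u - 4) du = -115/2; the area of that piece is 115/2.

115/2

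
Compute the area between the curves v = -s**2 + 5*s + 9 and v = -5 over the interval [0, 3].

111/2

On [0, 3], (-s**2 + 5*s + 9) - (-5) = -s**2 + 5*s + 14 is ≥ 0 throughout, so the area is a single integral of |-s**2 + 5*s + 14|.
∫[0,3] (-s**2 + 5*s + 14) ds = 111/2.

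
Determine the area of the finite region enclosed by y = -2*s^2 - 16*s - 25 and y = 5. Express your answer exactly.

Set the curves equal: -2*s^2 - 16*s - 25 = 5, so -2*s^2 - 16*s - 30 = 0, which factors as -2*(s + 3)*(s + 5) = 0. The curves meet at s = -5, -3.
On [-5, -3], y = -2*s^2 - 16*s - 25 is on top; that piece has area ∫[-5,-3] (-2*s^2 - 16*s - 30) ds = 8/3.

8/3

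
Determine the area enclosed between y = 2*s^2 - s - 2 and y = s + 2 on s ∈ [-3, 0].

59/3

The difference (2*s^2 - s - 2) - (s + 2) = 2*s^2 - 2*s - 4 changes sign at s = -1 inside [-3, 0], so split the integral there.
∫[-3,-1] (2*s^2 - 2*s - 4) ds = 52/3.
∫[-1,0] (2*s^2 - 2*s - 4) ds = -7/3; the area of that piece is 7/3.
Total area = 52/3 + 7/3 = 59/3.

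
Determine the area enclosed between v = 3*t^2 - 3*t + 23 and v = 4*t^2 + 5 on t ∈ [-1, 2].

93/2

On [-1, 2], (3*t^2 - 3*t + 23) - (4*t^2 + 5) = -t^2 - 3*t + 18 is ≥ 0 throughout, so the area is a single integral of |-t^2 - 3*t + 18|.
∫[-1,2] (-t^2 - 3*t + 18) dt = 93/2.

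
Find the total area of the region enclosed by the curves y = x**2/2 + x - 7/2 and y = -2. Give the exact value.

Set the curves equal: x**2/2 + x - 7/2 = -2, so x**2/2 + x - 3/2 = 0, which factors as (x - 1)*(x + 3)/2 = 0. The curves meet at x = -3, 1.
On [-3, 1], y = -2 is on top; that piece has area ∫[-3,1] (-(x**2/2 + x - 3/2)) dx = 16/3.

16/3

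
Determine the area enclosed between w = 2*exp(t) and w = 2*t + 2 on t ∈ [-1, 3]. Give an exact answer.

On [-1, 3], (2*exp(t)) - (2*t + 2) = -2*t + 2*exp(t) - 2 is ≥ 0 throughout, so the area is a single integral of |-2*t + 2*exp(t) - 2|.
∫[-1,3] (-2*t + 2*exp(t) - 2) dt = -16 - 2*exp(-1) + 2*exp(3).

-16 - 2*exp(-1) + 2*exp(3)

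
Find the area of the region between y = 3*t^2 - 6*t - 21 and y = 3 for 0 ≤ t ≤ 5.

The difference (3*t^2 - 6*t - 21) - (3) = 3*t^2 - 6*t - 24 changes sign at t = 4 inside [0, 5], so split the integral there.
∫[0,4] (3*t^2 - 6*t - 24) dt = -80; the area of that piece is 80.
∫[4,5] (3*t^2 - 6*t - 24) dt = 10.
Total area = 80 + 10 = 90.

90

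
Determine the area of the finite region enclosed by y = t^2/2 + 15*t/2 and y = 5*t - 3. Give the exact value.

1/12

Set the curves equal: t^2/2 + 15*t/2 = 5*t - 3, so t^2/2 + 5*t/2 + 3 = 0, which factors as (t + 2)*(t + 3)/2 = 0. The curves meet at t = -3, -2.
On [-3, -2], y = 5*t - 3 is on top; that piece has area ∫[-3,-2] (-(t^2/2 + 5*t/2 + 3)) dt = 1/12.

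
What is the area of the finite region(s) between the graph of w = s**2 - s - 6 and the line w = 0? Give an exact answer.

125/6

The curve meets the s-axis where s**2 - s - 6 = 0, i.e. (s - 3)*(s + 2) = 0, at s = -2, 3.
On [-2, 3] the curve lies below the axis; ∫[-2,3] (s**2 - s - 6) ds = -125/6, giving area 125/6.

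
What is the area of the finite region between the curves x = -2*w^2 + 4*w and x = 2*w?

Both boundary curves give x as a function of w, so integrate with respect to w. Setting them equal: -2*w^2 + 2*w = 0, i.e. -2*w*(w - 1) = 0, so they meet at w = 0, 1.
For w in [0, 1], x = -2*w^2 + 4*w is on the right; area = ∫[0,1] (-2*w^2 + 2*w) dw = 1/3.

1/3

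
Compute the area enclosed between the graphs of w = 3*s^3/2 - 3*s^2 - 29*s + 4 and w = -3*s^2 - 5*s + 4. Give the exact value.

Set the curves equal: 3*s^3/2 - 3*s^2 - 29*s + 4 = -3*s^2 - 5*s + 4, so 3*s^3/2 - 24*s = 0, which factors as 3*s*(s - 4)*(s + 4)/2 = 0. The curves meet at s = -4, 0, 4.
On [-4, 0], w = 3*s^3/2 - 3*s^2 - 29*s + 4 is on top; that piece has area ∫[-4,0] (3*s^3/2 - 24*s) ds = 96.
On [0, 4], w = -3*s^2 - 5*s + 4 is on top; that piece has area ∫[0,4] (-(3*s^3/2 - 24*s)) ds = 96.
Total enclosed area = 96 + 96 = 192.

192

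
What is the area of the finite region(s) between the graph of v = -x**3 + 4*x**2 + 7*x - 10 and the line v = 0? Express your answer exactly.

937/12

The curve meets the x-axis where -x**3 + 4*x**2 + 7*x - 10 = 0, i.e. -(x - 5)*(x - 1)*(x + 2) = 0, at x = -2, 1, 5.
On [-2, 1] the curve lies below the axis; ∫[-2,1] (-x**3 + 4*x**2 + 7*x - 10) dx = -99/4, giving area 99/4.
On [1, 5] the curve lies above the axis; ∫[1,5] (-x**3 + 4*x**2 + 7*x - 10) dx = 160/3, giving area 160/3.
Total area = 99/4 + 160/3 = 937/12.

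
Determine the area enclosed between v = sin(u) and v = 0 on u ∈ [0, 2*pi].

The difference (sin(u)) - (0) = sin(u) changes sign at u = pi inside [0, 2*pi], so split the integral there.
∫[0,pi] (sin(u)) du = 2.
∫[pi,2*pi] (sin(u)) du = -2; the area of that piece is 2.
Total area = 2 + 2 = 4.

4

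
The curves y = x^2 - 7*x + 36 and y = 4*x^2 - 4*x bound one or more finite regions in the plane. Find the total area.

343/2

Set the curves equal: x^2 - 7*x + 36 = 4*x^2 - 4*x, so -3*x^2 - 3*x + 36 = 0, which factors as -3*(x - 3)*(x + 4) = 0. The curves meet at x = -4, 3.
On [-4, 3], y = x^2 - 7*x + 36 is on top; that piece has area ∫[-4,3] (-3*x^2 - 3*x + 36) dx = 343/2.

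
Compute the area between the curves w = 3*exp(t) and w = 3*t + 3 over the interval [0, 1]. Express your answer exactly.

On [0, 1], (3*exp(t)) - (3*t + 3) = -3*t + 3*exp(t) - 3 is ≥ 0 throughout, so the area is a single integral of |-3*t + 3*exp(t) - 3|.
∫[0,1] (-3*t + 3*exp(t) - 3) dt = -15/2 + 3*exp(1).

-15/2 + 3*exp(1)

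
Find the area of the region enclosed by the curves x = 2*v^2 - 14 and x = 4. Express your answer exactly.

Both boundary curves give x as a function of v, so integrate with respect to v. Setting them equal: 2*v^2 - 18 = 0, i.e. 2*(v - 3)*(v + 3) = 0, so they meet at v = -3, 3.
For v in [-3, 3], x = 2*v^2 - 14 is on the left; area = ∫[-3,3] (-(2*v^2 - 18)) dv = 72.

72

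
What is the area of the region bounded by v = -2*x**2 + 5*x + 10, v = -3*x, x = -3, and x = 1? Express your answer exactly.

48

The difference (-2*x**2 + 5*x + 10) - (-3*x) = -2*x**2 + 8*x + 10 changes sign at x = -1 inside [-3, 1], so split the integral there.
∫[-3,-1] (-2*x**2 + 8*x + 10) dx = -88/3; the area of that piece is 88/3.
∫[-1,1] (-2*x**2 + 8*x + 10) dx = 56/3.
Total area = 88/3 + 56/3 = 48.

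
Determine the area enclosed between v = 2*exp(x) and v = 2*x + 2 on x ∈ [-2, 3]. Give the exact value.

On [-2, 3], (2*exp(x)) - (2*x + 2) = -2*x + 2*exp(x) - 2 is ≥ 0 throughout, so the area is a single integral of |-2*x + 2*exp(x) - 2|.
∫[-2,3] (-2*x + 2*exp(x) - 2) dx = -15 - 2*exp(-2) + 2*exp(3).

-15 - 2*exp(-2) + 2*exp(3)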